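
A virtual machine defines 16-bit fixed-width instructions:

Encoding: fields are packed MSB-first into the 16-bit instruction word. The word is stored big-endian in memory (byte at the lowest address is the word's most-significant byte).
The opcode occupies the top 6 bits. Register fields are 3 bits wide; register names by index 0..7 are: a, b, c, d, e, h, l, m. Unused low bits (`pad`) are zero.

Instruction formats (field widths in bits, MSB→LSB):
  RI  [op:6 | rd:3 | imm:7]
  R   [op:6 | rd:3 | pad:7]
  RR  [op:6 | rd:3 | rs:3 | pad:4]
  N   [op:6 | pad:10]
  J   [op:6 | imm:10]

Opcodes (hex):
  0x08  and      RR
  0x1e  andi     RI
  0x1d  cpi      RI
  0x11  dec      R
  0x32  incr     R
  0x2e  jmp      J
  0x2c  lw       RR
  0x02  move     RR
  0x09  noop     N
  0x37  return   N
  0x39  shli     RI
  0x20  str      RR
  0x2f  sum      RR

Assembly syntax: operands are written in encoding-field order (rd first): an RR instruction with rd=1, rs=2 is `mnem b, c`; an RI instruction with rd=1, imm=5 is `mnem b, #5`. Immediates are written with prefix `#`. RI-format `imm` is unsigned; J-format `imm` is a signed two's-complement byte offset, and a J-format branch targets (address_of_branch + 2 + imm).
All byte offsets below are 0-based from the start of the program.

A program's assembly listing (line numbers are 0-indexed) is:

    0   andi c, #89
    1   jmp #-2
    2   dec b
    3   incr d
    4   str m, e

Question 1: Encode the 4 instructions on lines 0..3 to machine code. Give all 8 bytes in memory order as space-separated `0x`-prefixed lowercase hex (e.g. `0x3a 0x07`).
0. andi fields op=0x1e:6|rd=2:3|imm=89:7 → word 7959h → 79 59
1. jmp fields op=0x2e:6|imm=-2:10 → word bbfeh → bb fe
2. dec fields op=0x11:6|rd=1:3|pad=0:7 → word 4480h → 44 80
3. incr fields op=0x32:6|rd=3:3|pad=0:7 → word c980h → c9 80

0x79 0x59 0xbb 0xfe 0x44 0x80 0xc9 0x80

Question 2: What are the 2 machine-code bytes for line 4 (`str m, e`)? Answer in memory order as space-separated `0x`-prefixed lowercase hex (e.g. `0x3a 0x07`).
0x83 0xc0

L4: str op=0x20:6|rd=7:3|rs=4:3|pad=0:4 ⇒ 0x83c0 ⇒ big 83 c0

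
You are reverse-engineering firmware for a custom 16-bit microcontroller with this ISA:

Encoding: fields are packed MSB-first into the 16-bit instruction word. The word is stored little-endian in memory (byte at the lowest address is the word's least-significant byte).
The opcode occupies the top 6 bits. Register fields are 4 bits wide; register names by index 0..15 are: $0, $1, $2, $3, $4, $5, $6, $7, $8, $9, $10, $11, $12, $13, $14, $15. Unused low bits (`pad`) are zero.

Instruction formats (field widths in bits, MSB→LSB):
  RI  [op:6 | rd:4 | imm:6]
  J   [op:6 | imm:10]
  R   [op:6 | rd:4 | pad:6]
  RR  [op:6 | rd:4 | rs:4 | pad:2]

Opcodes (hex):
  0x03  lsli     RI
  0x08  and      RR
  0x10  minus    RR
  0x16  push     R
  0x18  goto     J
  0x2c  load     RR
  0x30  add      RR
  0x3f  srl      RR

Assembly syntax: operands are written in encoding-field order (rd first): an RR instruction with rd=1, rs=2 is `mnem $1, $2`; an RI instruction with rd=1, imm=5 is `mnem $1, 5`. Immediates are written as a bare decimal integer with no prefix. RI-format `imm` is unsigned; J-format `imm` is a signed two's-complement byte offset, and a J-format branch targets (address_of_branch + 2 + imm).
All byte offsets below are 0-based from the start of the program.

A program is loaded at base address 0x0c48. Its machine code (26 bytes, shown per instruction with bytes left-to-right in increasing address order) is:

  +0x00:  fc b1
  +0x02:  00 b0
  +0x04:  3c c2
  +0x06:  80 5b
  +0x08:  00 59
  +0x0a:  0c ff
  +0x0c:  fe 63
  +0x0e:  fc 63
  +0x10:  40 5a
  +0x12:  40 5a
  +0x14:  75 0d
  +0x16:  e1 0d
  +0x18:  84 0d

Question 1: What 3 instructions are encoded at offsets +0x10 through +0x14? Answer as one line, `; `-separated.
push $9; push $9; lsli $5, 53

@+10  little-endian(40 5a) = 0x5a40
  op=0x5a40>>10=0x16 ⇒ push (R)
  rd: (w>>6)&0xf=0x9 → $9
@+12  little-endian(40 5a) = 0x5a40
  op=0x5a40>>10=0x16 ⇒ push (R)
  rd: (w>>6)&0xf=0x9 → $9
@+14  little-endian(75 0d) = 0x0d75
  op=0x0d75>>10=0x3 ⇒ lsli (RI)
  rd: (w>>6)&0xf=0x5 → $5
  imm: (w>>0)&0x3f=0x35 → 53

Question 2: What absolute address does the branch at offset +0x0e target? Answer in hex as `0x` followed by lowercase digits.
0x0c54

+0x0e: fc 63 ⇒ word 0x63fc (little)
  opcode bits[15:10]=0x18: goto/J
  imm@[9:0]=0x3fc (s10→-4) ⇒ -4
  target = base 0x0c48 + off 0x0e + 2 + imm -4 = 0x0c54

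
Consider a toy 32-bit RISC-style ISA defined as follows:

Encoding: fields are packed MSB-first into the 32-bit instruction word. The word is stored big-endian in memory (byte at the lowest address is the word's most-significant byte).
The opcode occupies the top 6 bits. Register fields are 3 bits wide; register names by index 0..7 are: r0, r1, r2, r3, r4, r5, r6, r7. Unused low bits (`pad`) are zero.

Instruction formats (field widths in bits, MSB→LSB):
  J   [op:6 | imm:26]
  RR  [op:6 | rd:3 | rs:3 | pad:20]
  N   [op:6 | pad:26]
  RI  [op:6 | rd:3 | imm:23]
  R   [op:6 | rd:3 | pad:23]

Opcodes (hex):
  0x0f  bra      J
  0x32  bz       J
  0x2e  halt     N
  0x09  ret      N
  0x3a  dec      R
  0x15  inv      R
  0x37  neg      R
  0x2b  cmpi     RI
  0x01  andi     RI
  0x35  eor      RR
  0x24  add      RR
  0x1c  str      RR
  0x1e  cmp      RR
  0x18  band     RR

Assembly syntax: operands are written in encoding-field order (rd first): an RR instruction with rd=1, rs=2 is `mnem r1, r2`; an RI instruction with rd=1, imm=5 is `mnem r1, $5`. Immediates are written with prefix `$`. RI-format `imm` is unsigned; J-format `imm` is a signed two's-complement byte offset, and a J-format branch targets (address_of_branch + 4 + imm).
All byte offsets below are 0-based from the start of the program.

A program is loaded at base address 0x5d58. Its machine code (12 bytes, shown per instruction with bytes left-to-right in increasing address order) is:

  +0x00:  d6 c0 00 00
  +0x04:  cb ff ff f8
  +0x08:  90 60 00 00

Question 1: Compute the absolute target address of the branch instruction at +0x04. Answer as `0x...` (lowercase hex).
0x5d58

@+04  big-endian(cb ff ff f8) = 0xcbfffff8
  op=0xcbfffff8>>26=0x32 ⇒ bz (J)
  imm@[25:0]=0x3fffff8 (s26→-8) ⇒ $-8
  target = base 0x5d58 + off 0x04 + 4 + imm -8 = 0x5d58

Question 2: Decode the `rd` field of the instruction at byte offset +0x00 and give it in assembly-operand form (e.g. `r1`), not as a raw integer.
[00] d6 c0 00 00 → 0xd6c00000
  op=0xd6c00000>>26=0x35 ⇒ eor (RR)
  rd: (w>>23)&0x7=0x5 → r5
  rs: (w>>20)&0x7=0x4 → r4

r5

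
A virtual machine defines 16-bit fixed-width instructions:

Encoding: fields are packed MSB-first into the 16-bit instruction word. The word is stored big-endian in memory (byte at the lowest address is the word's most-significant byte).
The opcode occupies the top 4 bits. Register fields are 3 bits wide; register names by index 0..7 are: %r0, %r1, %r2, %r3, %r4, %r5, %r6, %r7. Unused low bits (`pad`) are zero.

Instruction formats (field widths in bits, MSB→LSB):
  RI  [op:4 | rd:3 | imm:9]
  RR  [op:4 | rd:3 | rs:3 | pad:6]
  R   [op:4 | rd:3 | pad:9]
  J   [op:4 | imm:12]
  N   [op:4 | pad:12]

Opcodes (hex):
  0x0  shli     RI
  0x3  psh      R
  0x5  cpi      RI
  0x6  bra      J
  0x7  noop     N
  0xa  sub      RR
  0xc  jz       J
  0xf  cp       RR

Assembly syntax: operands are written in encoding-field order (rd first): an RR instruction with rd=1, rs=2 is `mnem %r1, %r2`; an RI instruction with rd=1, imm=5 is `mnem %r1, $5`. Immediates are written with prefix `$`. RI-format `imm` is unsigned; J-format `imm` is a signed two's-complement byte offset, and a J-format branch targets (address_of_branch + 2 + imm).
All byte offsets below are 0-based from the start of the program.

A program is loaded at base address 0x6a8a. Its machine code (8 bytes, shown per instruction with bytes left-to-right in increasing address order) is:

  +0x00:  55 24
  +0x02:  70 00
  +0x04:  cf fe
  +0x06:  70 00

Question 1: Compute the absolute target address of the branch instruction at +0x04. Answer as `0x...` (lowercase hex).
@+04  big-endian(cf fe) = 0xcffe
  op=0xcffe>>12=0xc ⇒ jz (J)
  imm: (w>>0)&0xfff=0xffe (s12→-2) → $-2
  target = base 0x6a8a + off 0x04 + 2 + imm -2 = 0x6a8e

0x6a8e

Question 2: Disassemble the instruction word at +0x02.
noop

off 0x02: read 70 00 as big → 0x7000
  opcode bits[15:12]=0x7: noop/N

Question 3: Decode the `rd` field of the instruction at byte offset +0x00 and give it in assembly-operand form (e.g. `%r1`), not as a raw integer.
%r2

off 0x00: read 55 24 as big → 0x5524
  top 4b → 0x5 → cpi [RI]
  rd: (w>>9)&0x7=0x2 → %r2
  imm: (w>>0)&0x1ff=0x124 → $292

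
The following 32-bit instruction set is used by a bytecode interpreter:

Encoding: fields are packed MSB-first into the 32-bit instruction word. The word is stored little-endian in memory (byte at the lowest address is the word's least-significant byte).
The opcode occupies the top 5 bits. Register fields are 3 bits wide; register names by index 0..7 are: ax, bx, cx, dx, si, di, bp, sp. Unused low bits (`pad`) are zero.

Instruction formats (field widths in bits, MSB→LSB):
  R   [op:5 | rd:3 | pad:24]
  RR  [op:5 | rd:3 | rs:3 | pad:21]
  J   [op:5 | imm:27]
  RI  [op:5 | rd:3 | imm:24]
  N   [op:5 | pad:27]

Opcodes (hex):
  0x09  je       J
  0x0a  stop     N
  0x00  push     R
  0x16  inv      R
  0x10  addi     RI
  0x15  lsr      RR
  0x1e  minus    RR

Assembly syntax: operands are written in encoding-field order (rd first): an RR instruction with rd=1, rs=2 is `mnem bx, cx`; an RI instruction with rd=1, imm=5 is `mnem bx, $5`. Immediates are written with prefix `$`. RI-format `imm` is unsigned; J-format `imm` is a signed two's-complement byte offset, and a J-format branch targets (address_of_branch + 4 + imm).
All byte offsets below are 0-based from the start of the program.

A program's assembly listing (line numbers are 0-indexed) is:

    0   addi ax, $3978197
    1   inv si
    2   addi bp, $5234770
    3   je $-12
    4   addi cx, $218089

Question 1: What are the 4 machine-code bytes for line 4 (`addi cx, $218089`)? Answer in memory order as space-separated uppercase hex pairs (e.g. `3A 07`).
E9 53 03 82

line 4 (addi): pack op=0x10:5|rd=2:3|imm=218089:24 = 0x820353e9; little→ e9 53 03 82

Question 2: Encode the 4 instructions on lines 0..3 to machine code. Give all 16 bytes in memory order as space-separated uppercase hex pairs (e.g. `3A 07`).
D5 B3 3C 80 00 00 00 B4 52 E0 4F 86 F4 FF FF 4F

line 0 (addi): pack op=0x10:5|rd=0:3|imm=3978197:24 = 0x803cb3d5; little→ d5 b3 3c 80
line 1 (inv): pack op=0x16:5|rd=4:3|pad=0:24 = 0xb4000000; little→ 00 00 00 b4
line 2 (addi): pack op=0x10:5|rd=6:3|imm=5234770:24 = 0x864fe052; little→ 52 e0 4f 86
line 3 (je): pack op=0x9:5|imm=-12:27 = 0x4ffffff4; little→ f4 ff ff 4f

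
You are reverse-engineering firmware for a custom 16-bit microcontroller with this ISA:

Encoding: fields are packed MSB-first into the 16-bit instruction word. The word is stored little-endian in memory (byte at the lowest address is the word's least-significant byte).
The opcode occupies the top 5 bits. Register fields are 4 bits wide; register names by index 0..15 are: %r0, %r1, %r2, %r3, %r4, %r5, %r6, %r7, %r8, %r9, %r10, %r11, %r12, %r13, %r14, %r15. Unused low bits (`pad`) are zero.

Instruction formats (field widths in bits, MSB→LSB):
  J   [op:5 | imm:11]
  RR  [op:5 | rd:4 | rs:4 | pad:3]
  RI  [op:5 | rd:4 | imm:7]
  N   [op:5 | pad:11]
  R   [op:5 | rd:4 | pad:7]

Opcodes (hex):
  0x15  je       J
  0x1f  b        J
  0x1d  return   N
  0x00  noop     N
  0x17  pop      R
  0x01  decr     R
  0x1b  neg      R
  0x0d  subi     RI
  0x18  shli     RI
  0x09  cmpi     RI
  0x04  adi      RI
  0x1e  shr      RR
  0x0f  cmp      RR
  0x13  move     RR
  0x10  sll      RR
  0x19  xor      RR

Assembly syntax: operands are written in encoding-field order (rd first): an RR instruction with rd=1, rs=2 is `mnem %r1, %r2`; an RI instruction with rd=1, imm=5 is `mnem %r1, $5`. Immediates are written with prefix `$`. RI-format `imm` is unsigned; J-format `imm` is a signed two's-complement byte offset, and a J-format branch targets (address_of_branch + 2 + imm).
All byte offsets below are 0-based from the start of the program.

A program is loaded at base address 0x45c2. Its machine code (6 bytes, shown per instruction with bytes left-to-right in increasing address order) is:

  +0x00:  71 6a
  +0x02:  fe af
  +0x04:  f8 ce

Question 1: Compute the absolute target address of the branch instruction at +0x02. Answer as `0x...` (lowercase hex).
[02] fe af → 0xaffe
  top 5b → 0x15 → je [J]
  imm@[10:0]=0x7fe (s11→-2) ⇒ $-2
  target = base 0x45c2 + off 0x02 + 2 + imm -2 = 0x45c4

0x45c4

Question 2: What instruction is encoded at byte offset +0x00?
subi %r4, $113

off 0x00: read 71 6a as little → 0x6a71
  op=0x6a71>>11=0xd ⇒ subi (RI)
  rd@[10:7]=0x4 ⇒ %r4
  imm@[6:0]=0x71 ⇒ $113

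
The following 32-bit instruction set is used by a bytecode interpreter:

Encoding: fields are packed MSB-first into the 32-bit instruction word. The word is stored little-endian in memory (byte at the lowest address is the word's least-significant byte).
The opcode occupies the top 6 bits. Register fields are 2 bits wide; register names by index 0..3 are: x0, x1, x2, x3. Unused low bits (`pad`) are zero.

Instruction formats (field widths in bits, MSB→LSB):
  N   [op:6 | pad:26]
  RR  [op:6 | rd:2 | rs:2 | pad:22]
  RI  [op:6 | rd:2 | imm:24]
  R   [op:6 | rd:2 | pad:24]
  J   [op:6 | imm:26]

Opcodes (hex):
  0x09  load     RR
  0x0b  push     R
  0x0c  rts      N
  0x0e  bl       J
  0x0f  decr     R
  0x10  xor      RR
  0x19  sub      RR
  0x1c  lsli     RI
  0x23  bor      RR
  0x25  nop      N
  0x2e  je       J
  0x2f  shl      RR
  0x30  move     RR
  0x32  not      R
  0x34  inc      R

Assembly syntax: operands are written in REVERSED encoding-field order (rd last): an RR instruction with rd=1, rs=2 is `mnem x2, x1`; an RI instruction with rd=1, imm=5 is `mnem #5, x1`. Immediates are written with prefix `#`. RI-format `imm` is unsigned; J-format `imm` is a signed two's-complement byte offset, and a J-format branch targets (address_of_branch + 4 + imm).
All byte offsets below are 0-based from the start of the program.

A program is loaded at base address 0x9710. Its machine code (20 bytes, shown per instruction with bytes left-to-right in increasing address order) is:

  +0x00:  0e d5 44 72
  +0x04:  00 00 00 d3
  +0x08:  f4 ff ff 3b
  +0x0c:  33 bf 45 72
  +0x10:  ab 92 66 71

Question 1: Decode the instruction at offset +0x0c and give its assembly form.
lsli #4570931, x2

+0x0c: 33 bf 45 72 ⇒ word 0x7245bf33 (little)
  op=0x7245bf33>>26=0x1c ⇒ lsli (RI)
  [25:24] rd=2 = x2
  [23:0] imm=4570931 = #4570931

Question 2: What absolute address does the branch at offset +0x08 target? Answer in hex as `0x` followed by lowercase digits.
+0x08: f4 ff ff 3b ⇒ word 0x3bfffff4 (little)
  top 6b → 0xe → bl [J]
  imm@[25:0]=0x3fffff4 (s26→-12) ⇒ #-12
  target = base 0x9710 + off 0x08 + 4 + imm -12 = 0x9710

0x9710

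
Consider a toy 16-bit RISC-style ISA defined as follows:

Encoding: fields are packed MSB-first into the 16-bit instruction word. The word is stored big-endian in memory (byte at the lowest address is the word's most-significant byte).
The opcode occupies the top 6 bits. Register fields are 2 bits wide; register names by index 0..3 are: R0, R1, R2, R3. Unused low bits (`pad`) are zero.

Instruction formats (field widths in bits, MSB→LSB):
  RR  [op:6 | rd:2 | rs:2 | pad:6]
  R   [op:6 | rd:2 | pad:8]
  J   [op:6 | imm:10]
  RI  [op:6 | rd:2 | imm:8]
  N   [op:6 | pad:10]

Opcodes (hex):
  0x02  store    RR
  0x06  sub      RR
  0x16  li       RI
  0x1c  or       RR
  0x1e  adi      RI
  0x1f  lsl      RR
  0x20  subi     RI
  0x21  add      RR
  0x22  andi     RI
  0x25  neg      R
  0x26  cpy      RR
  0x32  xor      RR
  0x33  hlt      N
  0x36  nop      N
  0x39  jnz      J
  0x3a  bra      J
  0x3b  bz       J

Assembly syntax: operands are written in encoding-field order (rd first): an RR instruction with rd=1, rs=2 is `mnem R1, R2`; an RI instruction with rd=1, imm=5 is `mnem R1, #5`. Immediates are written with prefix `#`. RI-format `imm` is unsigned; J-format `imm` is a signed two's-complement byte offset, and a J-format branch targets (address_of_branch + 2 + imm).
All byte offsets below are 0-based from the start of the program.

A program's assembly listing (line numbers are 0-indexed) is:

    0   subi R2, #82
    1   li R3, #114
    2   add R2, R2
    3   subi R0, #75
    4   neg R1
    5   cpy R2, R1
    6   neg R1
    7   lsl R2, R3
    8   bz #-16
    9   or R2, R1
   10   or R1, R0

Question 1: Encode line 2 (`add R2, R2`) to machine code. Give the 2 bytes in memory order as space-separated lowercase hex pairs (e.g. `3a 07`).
86 80

line 2 (add): pack op=0x21:6|rd=2:2|rs=2:2|pad=0:6 = 0x8680; big→ 86 80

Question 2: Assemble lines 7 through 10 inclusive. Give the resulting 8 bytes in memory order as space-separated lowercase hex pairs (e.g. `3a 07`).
7e c0 ef f0 72 40 71 00

line 7 (lsl): pack op=0x1f:6|rd=2:2|rs=3:2|pad=0:6 = 0x7ec0; big→ 7e c0
line 8 (bz): pack op=0x3b:6|imm=-16:10 = 0xeff0; big→ ef f0
line 9 (or): pack op=0x1c:6|rd=2:2|rs=1:2|pad=0:6 = 0x7240; big→ 72 40
line 10 (or): pack op=0x1c:6|rd=1:2|rs=0:2|pad=0:6 = 0x7100; big→ 71 00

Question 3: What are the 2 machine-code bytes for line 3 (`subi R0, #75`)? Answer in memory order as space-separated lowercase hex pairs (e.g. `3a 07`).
L3: subi op=0x20:6|rd=0:2|imm=75:8 ⇒ 0x804b ⇒ big 80 4b

80 4b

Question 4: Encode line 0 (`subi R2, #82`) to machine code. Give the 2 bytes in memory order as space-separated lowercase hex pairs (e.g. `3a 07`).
82 52

0. subi fields op=0x20:6|rd=2:2|imm=82:8 → word 8252h → 82 52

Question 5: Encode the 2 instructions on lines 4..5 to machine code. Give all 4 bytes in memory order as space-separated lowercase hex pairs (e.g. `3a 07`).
line 4 (neg): pack op=0x25:6|rd=1:2|pad=0:8 = 0x9500; big→ 95 00
line 5 (cpy): pack op=0x26:6|rd=2:2|rs=1:2|pad=0:6 = 0x9a40; big→ 9a 40

95 00 9a 40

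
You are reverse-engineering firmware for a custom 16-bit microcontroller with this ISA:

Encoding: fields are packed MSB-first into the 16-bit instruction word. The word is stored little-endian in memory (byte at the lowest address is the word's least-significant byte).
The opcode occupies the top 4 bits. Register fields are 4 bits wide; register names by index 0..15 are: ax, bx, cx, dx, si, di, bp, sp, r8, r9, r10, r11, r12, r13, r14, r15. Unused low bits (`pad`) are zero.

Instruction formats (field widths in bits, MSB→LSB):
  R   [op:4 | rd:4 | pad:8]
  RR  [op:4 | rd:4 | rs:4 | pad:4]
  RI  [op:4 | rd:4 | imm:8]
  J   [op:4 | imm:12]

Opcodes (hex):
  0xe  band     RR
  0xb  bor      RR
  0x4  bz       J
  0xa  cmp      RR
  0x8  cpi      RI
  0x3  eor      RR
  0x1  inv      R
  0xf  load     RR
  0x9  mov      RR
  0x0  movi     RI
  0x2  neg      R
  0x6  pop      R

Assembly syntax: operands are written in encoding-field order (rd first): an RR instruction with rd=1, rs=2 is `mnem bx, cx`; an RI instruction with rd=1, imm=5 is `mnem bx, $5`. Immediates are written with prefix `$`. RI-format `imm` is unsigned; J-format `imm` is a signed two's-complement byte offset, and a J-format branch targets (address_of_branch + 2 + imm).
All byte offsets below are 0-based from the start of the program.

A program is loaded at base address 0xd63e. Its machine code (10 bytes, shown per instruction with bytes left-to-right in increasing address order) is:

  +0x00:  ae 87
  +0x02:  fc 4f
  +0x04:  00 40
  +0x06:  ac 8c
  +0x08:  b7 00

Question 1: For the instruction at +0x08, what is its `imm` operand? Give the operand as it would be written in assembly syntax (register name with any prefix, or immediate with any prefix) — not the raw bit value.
$183

[08] b7 00 → 0x00b7
  top 4b → 0x0 → movi [RI]
  rd: (w>>8)&0xf=0x0 → ax
  imm: (w>>0)&0xff=0xb7 → $183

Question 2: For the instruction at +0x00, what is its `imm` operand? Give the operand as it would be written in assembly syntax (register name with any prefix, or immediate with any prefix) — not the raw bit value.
+0x00: ae 87 ⇒ word 0x87ae (little)
  op=0x87ae>>12=0x8 ⇒ cpi (RI)
  rd@[11:8]=0x7 ⇒ sp
  imm@[7:0]=0xae ⇒ $174

$174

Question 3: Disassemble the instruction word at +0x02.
+0x02: fc 4f ⇒ word 0x4ffc (little)
  opcode bits[15:12]=0x4: bz/J
  [11:0] imm=4092 (s12→-4) = $-4

bz $-4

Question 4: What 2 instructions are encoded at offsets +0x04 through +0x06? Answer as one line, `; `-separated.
bz $0; cpi r12, $172

[04] 00 40 → 0x4000
  top 4b → 0x4 → bz [J]
  [11:0] imm=0 = $0
[06] ac 8c → 0x8cac
  top 4b → 0x8 → cpi [RI]
  [11:8] rd=12 = r12
  [7:0] imm=172 = $172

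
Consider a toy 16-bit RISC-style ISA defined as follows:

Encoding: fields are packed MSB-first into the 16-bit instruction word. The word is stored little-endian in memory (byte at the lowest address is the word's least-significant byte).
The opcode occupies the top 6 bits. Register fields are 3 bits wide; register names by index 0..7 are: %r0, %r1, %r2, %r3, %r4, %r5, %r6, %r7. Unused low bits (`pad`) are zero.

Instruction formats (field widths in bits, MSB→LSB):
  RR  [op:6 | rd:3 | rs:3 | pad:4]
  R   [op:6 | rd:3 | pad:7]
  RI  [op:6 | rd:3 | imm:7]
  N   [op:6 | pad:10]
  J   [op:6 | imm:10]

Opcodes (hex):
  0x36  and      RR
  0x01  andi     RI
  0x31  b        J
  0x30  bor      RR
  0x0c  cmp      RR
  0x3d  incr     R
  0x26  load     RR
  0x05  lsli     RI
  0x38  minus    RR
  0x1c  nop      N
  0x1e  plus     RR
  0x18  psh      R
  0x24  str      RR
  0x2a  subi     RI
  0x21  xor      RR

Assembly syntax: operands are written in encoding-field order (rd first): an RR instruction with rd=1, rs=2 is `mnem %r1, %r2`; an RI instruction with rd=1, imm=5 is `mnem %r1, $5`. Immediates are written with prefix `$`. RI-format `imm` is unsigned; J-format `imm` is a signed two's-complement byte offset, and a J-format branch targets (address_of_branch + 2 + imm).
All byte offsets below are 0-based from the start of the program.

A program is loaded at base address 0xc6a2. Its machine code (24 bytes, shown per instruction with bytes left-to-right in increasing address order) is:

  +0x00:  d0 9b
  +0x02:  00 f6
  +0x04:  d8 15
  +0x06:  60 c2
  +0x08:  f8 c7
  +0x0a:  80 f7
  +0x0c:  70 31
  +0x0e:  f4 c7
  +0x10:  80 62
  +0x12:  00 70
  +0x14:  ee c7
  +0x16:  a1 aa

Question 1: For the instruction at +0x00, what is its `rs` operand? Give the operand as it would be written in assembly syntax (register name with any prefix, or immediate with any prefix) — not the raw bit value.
%r5

+0x00: d0 9b ⇒ word 0x9bd0 (little)
  opcode bits[15:10]=0x26: load/RR
  rd: (w>>7)&0x7=0x7 → %r7
  rs: (w>>4)&0x7=0x5 → %r5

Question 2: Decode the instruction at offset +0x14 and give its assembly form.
[14] ee c7 → 0xc7ee
  opcode bits[15:10]=0x31: b/J
  imm: (w>>0)&0x3ff=0x3ee (s10→-18) → $-18

b $-18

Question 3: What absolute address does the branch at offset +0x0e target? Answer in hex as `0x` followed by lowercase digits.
0xc6a6

+0x0e: f4 c7 ⇒ word 0xc7f4 (little)
  opcode bits[15:10]=0x31: b/J
  imm@[9:0]=0x3f4 (s10→-12) ⇒ $-12
  target = base 0xc6a2 + off 0x0e + 2 + imm -12 = 0xc6a6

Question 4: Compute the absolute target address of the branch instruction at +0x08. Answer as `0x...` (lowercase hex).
0xc6a4

+0x08: f8 c7 ⇒ word 0xc7f8 (little)
  opcode bits[15:10]=0x31: b/J
  imm@[9:0]=0x3f8 (s10→-8) ⇒ $-8
  target = base 0xc6a2 + off 0x08 + 2 + imm -8 = 0xc6a4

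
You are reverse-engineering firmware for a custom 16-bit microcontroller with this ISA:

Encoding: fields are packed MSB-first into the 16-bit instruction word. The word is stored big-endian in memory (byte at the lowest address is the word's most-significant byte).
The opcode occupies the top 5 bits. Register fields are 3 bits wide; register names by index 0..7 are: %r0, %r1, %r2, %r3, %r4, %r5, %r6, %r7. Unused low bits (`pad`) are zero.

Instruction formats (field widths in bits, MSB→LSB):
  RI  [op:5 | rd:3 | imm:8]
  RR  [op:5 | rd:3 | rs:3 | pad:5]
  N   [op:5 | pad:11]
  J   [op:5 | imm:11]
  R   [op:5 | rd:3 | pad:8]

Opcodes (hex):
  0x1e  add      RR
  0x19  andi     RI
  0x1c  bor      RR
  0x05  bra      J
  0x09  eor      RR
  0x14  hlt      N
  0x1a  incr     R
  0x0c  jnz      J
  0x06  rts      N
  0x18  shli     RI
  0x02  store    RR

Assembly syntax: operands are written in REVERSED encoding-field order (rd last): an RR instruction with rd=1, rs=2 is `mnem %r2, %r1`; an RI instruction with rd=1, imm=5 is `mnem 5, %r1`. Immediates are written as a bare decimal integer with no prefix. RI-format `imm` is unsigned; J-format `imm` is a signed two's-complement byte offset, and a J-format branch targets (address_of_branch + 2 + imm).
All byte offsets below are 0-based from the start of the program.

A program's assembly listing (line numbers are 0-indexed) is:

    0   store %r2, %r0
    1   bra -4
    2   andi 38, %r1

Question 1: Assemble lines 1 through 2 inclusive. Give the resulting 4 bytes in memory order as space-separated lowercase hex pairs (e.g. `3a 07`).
1. bra fields op=0x5:5|imm=-4:11 → word 2ffch → 2f fc
2. andi fields op=0x19:5|rd=1:3|imm=38:8 → word c926h → c9 26

2f fc c9 26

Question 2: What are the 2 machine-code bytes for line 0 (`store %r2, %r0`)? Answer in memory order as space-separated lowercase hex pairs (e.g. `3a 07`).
10 40

0. store fields op=0x2:5|rd=0:3|rs=2:3|pad=0:5 → word 1040h → 10 40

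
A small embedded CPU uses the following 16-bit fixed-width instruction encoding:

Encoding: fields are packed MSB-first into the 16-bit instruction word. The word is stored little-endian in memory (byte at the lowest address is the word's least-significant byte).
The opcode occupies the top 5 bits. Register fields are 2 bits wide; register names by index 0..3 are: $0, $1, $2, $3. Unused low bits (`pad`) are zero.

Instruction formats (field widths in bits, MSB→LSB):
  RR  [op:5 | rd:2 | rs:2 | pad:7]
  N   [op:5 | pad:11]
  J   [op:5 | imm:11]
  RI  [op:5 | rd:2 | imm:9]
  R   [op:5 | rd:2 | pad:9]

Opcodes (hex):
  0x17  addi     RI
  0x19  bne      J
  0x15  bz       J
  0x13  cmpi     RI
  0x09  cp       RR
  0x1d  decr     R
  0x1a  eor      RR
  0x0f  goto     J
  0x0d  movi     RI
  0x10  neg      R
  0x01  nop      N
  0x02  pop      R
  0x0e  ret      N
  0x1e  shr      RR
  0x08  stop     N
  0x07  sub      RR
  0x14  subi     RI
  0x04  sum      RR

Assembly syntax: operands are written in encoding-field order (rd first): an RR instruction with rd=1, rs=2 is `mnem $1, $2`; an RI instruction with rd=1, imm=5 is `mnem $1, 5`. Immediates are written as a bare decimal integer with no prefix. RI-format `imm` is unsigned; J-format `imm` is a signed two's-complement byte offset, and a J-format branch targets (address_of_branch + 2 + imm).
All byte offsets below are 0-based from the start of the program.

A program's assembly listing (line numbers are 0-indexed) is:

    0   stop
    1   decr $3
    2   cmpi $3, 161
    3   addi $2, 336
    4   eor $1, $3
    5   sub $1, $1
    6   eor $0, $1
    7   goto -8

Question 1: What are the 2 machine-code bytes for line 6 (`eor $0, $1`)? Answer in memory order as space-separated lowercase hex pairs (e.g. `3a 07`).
80 d0

L6: eor op=0x1a:5|rd=0:2|rs=1:2|pad=0:7 ⇒ 0xd080 ⇒ little 80 d0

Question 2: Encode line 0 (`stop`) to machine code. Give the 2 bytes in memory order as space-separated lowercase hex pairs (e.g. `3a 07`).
00 40

L0: stop op=0x8:5|pad=0:11 ⇒ 0x4000 ⇒ little 00 40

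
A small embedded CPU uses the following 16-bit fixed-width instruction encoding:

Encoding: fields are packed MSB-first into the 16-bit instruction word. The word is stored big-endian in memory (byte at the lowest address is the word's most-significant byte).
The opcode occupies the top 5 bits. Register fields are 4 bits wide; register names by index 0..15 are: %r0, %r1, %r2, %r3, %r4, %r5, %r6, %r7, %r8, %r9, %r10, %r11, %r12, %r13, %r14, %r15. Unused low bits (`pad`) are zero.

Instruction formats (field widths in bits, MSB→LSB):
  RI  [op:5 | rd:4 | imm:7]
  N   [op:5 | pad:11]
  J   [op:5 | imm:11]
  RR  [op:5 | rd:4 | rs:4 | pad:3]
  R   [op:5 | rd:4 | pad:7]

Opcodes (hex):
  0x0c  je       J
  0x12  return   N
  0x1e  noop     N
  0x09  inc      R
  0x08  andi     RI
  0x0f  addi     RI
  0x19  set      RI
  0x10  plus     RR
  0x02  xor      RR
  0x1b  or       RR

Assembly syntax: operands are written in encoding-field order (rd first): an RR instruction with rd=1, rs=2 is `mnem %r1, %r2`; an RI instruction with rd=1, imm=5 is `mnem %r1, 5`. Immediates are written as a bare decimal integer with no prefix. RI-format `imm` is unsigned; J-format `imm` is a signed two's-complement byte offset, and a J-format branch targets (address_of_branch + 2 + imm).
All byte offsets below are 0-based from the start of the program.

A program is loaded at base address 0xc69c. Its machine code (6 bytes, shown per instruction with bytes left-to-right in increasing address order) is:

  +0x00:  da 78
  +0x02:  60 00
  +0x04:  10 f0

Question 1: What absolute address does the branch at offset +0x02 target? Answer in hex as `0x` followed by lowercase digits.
0xc6a0

off 0x02: read 60 00 as big → 0x6000
  op=0x6000>>11=0xc ⇒ je (J)
  [10:0] imm=0 = 0
  target = base 0xc69c + off 0x02 + 2 + imm 0 = 0xc6a0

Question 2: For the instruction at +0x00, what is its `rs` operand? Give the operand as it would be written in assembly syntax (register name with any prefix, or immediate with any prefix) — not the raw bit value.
off 0x00: read da 78 as big → 0xda78
  op=0xda78>>11=0x1b ⇒ or (RR)
  [10:7] rd=4 = %r4
  [6:3] rs=15 = %r15

%r15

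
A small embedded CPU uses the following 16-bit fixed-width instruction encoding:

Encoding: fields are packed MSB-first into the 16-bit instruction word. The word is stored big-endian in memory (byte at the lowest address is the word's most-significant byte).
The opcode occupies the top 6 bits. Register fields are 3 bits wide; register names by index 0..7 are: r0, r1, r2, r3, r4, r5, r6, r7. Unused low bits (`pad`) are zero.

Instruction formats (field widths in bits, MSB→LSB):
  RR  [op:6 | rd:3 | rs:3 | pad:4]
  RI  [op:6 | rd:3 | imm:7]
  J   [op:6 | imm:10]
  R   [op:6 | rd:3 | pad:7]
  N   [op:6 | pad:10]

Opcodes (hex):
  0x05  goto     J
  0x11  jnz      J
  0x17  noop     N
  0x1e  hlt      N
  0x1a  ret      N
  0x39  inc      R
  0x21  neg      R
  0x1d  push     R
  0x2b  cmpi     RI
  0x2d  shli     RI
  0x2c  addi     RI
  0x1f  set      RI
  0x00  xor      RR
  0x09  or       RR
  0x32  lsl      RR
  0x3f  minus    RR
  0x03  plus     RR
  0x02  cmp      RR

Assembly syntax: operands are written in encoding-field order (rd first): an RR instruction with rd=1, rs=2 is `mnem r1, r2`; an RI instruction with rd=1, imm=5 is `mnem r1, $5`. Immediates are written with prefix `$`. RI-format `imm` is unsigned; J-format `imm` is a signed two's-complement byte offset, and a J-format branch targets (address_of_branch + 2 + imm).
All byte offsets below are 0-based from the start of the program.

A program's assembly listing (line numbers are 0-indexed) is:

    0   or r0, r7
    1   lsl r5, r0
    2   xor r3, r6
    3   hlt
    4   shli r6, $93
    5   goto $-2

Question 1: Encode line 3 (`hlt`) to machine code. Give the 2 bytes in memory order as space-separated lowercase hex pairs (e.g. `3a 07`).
3. hlt fields op=0x1e:6|pad=0:10 → word 7800h → 78 00

78 00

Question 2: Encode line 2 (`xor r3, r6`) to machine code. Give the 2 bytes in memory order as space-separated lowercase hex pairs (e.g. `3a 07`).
01 e0

L2: xor op=0x0:6|rd=3:3|rs=6:3|pad=0:4 ⇒ 0x01e0 ⇒ big 01 e0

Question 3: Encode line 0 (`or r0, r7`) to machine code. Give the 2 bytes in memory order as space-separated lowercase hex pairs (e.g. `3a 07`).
L0: or op=0x9:6|rd=0:3|rs=7:3|pad=0:4 ⇒ 0x2470 ⇒ big 24 70

24 70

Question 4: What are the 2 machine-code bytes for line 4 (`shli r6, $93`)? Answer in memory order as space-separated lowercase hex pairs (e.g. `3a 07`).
b7 5d

line 4 (shli): pack op=0x2d:6|rd=6:3|imm=93:7 = 0xb75d; big→ b7 5d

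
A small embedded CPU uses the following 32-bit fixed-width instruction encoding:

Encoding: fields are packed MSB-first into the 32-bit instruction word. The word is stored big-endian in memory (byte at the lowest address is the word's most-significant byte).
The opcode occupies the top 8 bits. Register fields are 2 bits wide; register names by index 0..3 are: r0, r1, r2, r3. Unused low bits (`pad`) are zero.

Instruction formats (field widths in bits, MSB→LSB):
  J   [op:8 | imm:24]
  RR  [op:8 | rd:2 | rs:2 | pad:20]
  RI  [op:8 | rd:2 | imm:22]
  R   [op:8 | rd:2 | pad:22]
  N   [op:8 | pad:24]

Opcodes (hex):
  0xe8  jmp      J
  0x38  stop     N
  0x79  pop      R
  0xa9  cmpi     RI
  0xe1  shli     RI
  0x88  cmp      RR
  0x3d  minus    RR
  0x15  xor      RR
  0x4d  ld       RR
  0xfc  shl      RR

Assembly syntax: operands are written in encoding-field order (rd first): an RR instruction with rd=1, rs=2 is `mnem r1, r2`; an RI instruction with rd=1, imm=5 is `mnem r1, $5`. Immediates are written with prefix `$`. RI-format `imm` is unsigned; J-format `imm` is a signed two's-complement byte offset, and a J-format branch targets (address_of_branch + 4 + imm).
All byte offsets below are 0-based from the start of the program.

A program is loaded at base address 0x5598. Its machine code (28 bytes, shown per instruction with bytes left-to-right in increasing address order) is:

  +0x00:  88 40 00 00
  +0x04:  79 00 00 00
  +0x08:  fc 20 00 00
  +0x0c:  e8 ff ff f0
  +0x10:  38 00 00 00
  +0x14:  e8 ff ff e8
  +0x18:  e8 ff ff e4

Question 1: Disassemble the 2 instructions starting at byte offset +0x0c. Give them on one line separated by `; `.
jmp $-16; stop

off 0x0c: read e8 ff ff f0 as big → 0xe8fffff0
  top 8b → 0xe8 → jmp [J]
  [23:0] imm=16777200 (s24→-16) = $-16
off 0x10: read 38 00 00 00 as big → 0x38000000
  top 8b → 0x38 → stop [N]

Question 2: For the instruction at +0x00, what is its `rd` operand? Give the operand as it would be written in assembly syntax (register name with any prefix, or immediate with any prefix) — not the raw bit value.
r1

[00] 88 40 00 00 → 0x88400000
  opcode bits[31:24]=0x88: cmp/RR
  rd: (w>>22)&0x3=0x1 → r1
  rs: (w>>20)&0x3=0x0 → r0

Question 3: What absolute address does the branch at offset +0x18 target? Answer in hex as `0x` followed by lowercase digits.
0x5598

[18] e8 ff ff e4 → 0xe8ffffe4
  op=0xe8ffffe4>>24=0xe8 ⇒ jmp (J)
  imm@[23:0]=0xffffe4 (s24→-28) ⇒ $-28
  target = base 0x5598 + off 0x18 + 4 + imm -28 = 0x5598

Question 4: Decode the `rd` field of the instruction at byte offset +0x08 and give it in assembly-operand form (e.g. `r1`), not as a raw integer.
r0

off 0x08: read fc 20 00 00 as big → 0xfc200000
  op=0xfc200000>>24=0xfc ⇒ shl (RR)
  [23:22] rd=0 = r0
  [21:20] rs=2 = r2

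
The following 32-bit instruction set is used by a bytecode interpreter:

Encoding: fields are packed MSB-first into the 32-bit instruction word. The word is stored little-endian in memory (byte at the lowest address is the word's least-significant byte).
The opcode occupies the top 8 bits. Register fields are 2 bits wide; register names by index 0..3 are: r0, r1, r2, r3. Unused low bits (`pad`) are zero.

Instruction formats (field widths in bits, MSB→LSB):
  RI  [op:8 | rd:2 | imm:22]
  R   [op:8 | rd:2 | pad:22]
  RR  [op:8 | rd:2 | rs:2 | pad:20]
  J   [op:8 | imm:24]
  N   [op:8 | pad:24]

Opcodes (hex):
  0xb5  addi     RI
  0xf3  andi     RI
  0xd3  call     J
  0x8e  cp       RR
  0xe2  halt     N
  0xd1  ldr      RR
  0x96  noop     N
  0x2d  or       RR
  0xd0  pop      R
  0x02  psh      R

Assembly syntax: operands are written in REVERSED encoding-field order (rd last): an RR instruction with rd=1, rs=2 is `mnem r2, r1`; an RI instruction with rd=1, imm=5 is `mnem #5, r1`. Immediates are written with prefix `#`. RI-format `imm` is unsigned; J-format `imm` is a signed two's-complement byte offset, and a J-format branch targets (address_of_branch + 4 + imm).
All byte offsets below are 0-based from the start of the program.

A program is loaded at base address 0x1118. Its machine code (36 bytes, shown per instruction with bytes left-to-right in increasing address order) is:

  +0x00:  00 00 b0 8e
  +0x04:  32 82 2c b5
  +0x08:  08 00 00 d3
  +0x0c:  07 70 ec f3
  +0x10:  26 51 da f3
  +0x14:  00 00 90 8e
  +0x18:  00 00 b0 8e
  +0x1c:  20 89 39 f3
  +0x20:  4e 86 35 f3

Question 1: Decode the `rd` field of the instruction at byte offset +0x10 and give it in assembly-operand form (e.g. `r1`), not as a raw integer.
r3

@+10  little-endian(26 51 da f3) = 0xf3da5126
  op=0xf3da5126>>24=0xf3 ⇒ andi (RI)
  [23:22] rd=3 = r3
  [21:0] imm=1724710 = #1724710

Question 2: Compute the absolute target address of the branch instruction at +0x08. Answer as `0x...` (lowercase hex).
0x112c

off 0x08: read 08 00 00 d3 as little → 0xd3000008
  top 8b → 0xd3 → call [J]
  imm: (w>>0)&0xffffff=0x8 → #8
  target = base 0x1118 + off 0x08 + 4 + imm 8 = 0x112c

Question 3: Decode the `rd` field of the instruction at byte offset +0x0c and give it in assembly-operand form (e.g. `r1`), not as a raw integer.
r3

[0c] 07 70 ec f3 → 0xf3ec7007
  op=0xf3ec7007>>24=0xf3 ⇒ andi (RI)
  rd: (w>>22)&0x3=0x3 → r3
  imm: (w>>0)&0x3fffff=0x2c7007 → #2912263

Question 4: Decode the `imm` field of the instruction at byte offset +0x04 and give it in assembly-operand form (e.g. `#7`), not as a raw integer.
+0x04: 32 82 2c b5 ⇒ word 0xb52c8232 (little)
  op=0xb52c8232>>24=0xb5 ⇒ addi (RI)
  [23:22] rd=0 = r0
  [21:0] imm=2916914 = #2916914

#2916914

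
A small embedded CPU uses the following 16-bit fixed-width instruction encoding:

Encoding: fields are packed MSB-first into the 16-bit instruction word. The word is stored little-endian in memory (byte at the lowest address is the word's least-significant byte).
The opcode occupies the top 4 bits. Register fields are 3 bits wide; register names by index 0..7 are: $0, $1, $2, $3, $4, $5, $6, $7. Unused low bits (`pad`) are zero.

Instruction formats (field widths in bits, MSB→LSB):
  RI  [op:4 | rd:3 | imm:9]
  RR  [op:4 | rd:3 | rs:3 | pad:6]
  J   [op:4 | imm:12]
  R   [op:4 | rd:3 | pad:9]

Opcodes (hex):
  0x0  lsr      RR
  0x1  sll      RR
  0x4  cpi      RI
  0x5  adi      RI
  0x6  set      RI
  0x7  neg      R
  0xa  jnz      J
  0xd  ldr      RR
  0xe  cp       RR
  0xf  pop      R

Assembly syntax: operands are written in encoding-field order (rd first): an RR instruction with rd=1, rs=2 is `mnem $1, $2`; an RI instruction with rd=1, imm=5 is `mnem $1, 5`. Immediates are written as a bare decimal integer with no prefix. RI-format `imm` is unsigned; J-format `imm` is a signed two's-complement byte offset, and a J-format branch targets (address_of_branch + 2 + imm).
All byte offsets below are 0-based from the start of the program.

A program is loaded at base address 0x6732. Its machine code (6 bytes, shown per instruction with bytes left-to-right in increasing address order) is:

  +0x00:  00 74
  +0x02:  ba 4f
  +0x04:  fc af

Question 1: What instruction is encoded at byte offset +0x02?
cpi $7, 442

+0x02: ba 4f ⇒ word 0x4fba (little)
  opcode bits[15:12]=0x4: cpi/RI
  [11:9] rd=7 = $7
  [8:0] imm=442 = 442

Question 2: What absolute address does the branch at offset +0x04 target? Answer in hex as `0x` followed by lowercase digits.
0x6734

+0x04: fc af ⇒ word 0xaffc (little)
  top 4b → 0xa → jnz [J]
  imm@[11:0]=0xffc (s12→-4) ⇒ -4
  target = base 0x6732 + off 0x04 + 2 + imm -4 = 0x6734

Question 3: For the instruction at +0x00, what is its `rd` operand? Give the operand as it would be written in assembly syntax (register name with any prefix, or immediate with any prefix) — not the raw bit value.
$2

[00] 00 74 → 0x7400
  op=0x7400>>12=0x7 ⇒ neg (R)
  [11:9] rd=2 = $2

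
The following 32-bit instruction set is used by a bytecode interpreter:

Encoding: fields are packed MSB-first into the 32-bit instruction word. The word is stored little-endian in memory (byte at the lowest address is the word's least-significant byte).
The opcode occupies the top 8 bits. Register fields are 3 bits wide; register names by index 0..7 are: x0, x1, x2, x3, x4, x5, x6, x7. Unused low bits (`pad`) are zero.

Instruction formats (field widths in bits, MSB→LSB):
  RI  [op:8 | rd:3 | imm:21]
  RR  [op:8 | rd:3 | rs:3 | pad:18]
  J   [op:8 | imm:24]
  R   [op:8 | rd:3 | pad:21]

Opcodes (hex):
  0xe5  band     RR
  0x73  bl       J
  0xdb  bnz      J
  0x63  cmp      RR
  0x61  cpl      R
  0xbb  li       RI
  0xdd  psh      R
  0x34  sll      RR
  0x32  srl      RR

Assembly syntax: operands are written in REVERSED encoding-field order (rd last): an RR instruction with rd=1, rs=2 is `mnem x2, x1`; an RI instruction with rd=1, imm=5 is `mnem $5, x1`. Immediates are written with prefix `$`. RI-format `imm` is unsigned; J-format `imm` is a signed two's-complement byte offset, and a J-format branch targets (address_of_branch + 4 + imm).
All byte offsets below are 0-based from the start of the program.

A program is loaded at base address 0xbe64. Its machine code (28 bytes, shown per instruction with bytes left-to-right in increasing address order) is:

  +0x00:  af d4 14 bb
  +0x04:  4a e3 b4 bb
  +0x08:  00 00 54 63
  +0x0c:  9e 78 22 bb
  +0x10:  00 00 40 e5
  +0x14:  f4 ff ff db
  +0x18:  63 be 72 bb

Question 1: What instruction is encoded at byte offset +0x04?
li $1368906, x5

off 0x04: read 4a e3 b4 bb as little → 0xbbb4e34a
  op=0xbbb4e34a>>24=0xbb ⇒ li (RI)
  rd: (w>>21)&0x7=0x5 → x5
  imm: (w>>0)&0x1fffff=0x14e34a → $1368906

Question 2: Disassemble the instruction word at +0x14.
+0x14: f4 ff ff db ⇒ word 0xdbfffff4 (little)
  opcode bits[31:24]=0xdb: bnz/J
  imm: (w>>0)&0xffffff=0xfffff4 (s24→-12) → $-12

bnz $-12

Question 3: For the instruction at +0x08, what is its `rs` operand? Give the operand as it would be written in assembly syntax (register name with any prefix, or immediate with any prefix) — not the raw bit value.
@+08  little-endian(00 00 54 63) = 0x63540000
  top 8b → 0x63 → cmp [RR]
  [23:21] rd=2 = x2
  [20:18] rs=5 = x5

x5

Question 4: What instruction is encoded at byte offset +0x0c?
[0c] 9e 78 22 bb → 0xbb22789e
  opcode bits[31:24]=0xbb: li/RI
  [23:21] rd=1 = x1
  [20:0] imm=161950 = $161950

li $161950, x1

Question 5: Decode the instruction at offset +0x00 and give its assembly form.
li $1365167, x0

[00] af d4 14 bb → 0xbb14d4af
  opcode bits[31:24]=0xbb: li/RI
  rd: (w>>21)&0x7=0x0 → x0
  imm: (w>>0)&0x1fffff=0x14d4af → $1365167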